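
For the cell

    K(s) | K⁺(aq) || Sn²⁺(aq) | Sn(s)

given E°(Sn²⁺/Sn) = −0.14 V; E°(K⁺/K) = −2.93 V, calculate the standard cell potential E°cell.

By convention the left-hand electrode in cell notation is the anode (oxidation) and the right-hand electrode is the cathode (reduction).
E°cell = E°(right) − E°(left) = −0.14 − (−2.93) = +2.79 V.

+2.79 V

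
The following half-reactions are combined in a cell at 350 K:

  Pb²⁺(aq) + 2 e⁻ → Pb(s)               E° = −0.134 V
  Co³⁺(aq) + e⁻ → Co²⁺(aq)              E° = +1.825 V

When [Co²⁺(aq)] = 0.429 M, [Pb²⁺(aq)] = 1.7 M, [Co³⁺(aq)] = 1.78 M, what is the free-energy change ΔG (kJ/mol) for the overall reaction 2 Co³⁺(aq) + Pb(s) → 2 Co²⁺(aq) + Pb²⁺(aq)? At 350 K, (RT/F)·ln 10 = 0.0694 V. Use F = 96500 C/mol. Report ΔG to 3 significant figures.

With Co³⁺/Co²⁺ reduced at the cathode, E°cell = +1.825 − (−0.134) = +1.959 V and n = 2.
The reaction quotient is ([Co²⁺(aq)]^2·[Pb²⁺(aq)]) / [Co³⁺(aq)]^2 = 0.0987; by Nernst, E = +1.959 − (0.0694/2)(−1.005) = +1.9939 V.
Then ΔG = −nFE = −2 × 96500 × +1.9939 J/mol = −385 kJ/mol.

−385 kJ/mol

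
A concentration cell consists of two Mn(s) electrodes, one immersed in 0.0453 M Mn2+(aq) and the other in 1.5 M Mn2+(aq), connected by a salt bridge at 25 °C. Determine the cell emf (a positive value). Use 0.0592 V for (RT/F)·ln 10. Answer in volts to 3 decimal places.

For a concentration cell E°cell = 0, since both electrodes use the same couple.
The compartment with the higher Mn2+(aq) concentration (1.5 M) acts as the cathode; ions are reduced there and produced at the dilute (0.0453 M) anode.
With n = 2, Ecell = −(0.0592/2)·log([dilute]/[conc]) = −(0.0592/2)·log(0.0453/1.5) = +0.045 V.

0.045 V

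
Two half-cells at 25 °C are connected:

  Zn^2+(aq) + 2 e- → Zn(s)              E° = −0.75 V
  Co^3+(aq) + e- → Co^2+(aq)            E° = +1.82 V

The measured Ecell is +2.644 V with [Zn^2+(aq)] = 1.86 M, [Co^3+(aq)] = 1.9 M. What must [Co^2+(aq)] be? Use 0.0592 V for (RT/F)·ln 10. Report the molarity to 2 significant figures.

With Co³⁺/Co²⁺ at the cathode and Zn²⁺/Zn at the anode, E°cell = +1.82 − (−0.75) = +2.57 V (n = 2).
From the Nernst equation, log Q = n(E° − E)/0.0592 = 2·(+2.57 − (+2.644))/0.0592 = −2.500.
The balanced reaction is 2 Co^3+(aq) + Zn(s) → 2 Co^2+(aq) + Zn^2+(aq), so Q = ([Co^2+(aq)]^2·[Zn^2+(aq)]) / [Co^3+(aq)]^2.
Solving for the unknown gives log [Co^2+(aq)] = −1.106, so [Co^2+(aq)] ≈ 0.078 M.

0.078 M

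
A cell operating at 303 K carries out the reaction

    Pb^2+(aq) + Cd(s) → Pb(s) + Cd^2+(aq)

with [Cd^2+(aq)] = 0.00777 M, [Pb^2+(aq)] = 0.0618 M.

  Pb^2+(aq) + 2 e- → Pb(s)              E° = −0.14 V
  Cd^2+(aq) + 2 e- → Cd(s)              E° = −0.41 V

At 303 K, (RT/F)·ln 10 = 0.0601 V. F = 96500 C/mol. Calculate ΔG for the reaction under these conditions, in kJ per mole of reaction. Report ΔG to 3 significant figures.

−57.3 kJ/mol

With Pb²⁺/Pb reduced at the cathode, E°cell = −0.14 − (−0.41) = +0.27 V and n = 2.
The reaction quotient is [Cd^2+(aq)] / [Pb^2+(aq)] = 0.126; by Nernst, E = +0.27 − (0.0601/2)(−0.901) = +0.2971 V.
ΔG = −nFE = −(2)(96500)(+0.2971) J/mol = −57.3 kJ/mol.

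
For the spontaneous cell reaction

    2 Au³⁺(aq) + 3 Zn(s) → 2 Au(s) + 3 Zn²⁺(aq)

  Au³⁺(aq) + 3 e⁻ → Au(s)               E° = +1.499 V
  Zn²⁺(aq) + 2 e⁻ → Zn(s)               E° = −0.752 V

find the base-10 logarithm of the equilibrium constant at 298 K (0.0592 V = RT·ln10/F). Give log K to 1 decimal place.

log K = 228.1

The Au³⁺/Au couple is reduced (cathode); E°cell = +1.499 − (−0.752) = +2.251 V with n = 6.
At equilibrium E = 0, so log K = nE°cell / 0.0592 = (6)(+2.251) / 0.0592 = 228.1.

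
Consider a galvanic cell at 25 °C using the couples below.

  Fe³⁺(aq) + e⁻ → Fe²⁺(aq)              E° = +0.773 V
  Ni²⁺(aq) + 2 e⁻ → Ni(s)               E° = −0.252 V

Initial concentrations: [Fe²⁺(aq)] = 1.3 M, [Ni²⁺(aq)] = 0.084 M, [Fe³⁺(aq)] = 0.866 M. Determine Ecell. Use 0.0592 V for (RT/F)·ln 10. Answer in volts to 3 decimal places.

Since E°(Fe³⁺/Fe²⁺) > E°(Ni²⁺/Ni), Fe³⁺/Fe²⁺ serves as the cathode.
E°cell = E°cat − E°an = +0.773 − (−0.252) = +1.025 V; n = 2.
The balanced reaction is 2 Fe³⁺(aq) + Ni(s) → 2 Fe²⁺(aq) + Ni²⁺(aq), so Q = ([Fe²⁺(aq)]^2·[Ni²⁺(aq)]) / [Fe³⁺(aq)]^2 = 0.189 and log Q = −0.723.
Applying E = E° − (RT ln10/nF)·log Q gives +1.025 − (0.0592/2)(−0.723) = +1.046 V.

+1.046 V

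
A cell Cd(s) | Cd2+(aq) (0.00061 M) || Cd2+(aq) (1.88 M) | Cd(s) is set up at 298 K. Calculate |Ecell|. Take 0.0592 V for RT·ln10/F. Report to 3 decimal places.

0.103 V

For a concentration cell E°cell = 0, since both electrodes use the same couple.
The compartment with the higher Cd2+(aq) concentration (1.88 M) acts as the cathode; ions are reduced there and produced at the dilute (0.00061 M) anode.
With n = 2, Ecell = −(0.0592/2)·log([dilute]/[conc]) = −(0.0592/2)·log(0.00061/1.88) = +0.103 V.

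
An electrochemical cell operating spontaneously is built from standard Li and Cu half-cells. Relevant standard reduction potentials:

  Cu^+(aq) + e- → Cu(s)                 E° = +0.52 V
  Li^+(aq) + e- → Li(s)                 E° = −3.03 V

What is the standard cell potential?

+3.55 V

Of the two couples in this cell, the one with the more positive reduction potential is reduced at the cathode: here that is Cu⁺/Cu (+0.52 V); Li⁺/Li (−3.03 V) is the anode.
E°cell = E°(cathode) − E°(anode) = +0.52 − (−3.03) = +3.55 V.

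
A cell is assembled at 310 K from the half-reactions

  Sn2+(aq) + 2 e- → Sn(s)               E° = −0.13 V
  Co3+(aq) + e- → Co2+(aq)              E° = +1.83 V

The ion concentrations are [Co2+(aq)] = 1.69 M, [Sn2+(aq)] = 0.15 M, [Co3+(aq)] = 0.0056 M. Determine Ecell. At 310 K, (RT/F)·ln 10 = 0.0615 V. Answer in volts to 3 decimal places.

+1.833 V

Co³⁺/Co²⁺ is reduced (cathode, E° = +1.83 V) and Sn²⁺/Sn is oxidized (anode).
E°cell = E°cat − E°an = +1.83 − (−0.13) = +1.96 V; n = 2.
For the overall reaction 2 Co3+(aq) + Sn(s) → 2 Co2+(aq) + Sn2+(aq), Q = ([Co2+(aq)]^2·[Sn2+(aq)]) / [Co3+(aq)]^2 = 1.37×10^4, giving log Q = 4.135.
Applying E = E° − (RT ln10/nF)·log Q gives +1.96 − (0.0615/2)(4.135) = +1.833 V.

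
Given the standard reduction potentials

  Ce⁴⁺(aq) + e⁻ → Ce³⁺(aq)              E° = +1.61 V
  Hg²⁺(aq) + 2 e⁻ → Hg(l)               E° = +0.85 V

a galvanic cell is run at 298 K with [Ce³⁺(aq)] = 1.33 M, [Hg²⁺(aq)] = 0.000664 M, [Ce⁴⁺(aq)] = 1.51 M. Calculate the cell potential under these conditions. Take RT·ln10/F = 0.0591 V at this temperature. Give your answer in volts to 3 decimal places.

+0.857 V

Ce⁴⁺/Ce³⁺ is reduced (cathode, E° = +1.61 V) and Hg²⁺/Hg is oxidized (anode).
E°cell = +1.61 − (+0.85) = +0.76 V, with n = 2 electrons transferred.
The balanced reaction is 2 Ce⁴⁺(aq) + Hg(l) → 2 Ce³⁺(aq) + Hg²⁺(aq), so Q = ([Ce³⁺(aq)]^2·[Hg²⁺(aq)]) / [Ce⁴⁺(aq)]^2 = 0.000515 and log Q = −3.288.
Applying E = E° − (RT ln10/nF)·log Q gives +0.76 − (0.0591/2)(−3.288) = +0.857 V.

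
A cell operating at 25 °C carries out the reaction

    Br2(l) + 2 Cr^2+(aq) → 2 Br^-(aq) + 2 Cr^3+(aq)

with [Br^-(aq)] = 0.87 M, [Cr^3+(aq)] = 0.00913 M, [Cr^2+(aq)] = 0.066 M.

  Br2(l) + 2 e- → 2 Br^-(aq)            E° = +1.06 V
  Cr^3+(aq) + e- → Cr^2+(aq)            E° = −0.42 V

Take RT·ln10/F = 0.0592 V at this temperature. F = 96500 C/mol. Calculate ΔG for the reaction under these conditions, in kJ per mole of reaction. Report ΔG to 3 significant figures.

E°cell = +1.06 − (−0.42) = +1.48 V; the balanced reaction transfers n = 2 electrons.
Q = ([Br^-(aq)]^2·[Cr^3+(aq)]^2) / [Cr^2+(aq)]^2 = 0.0145, so log Q = −1.839 and E = +1.48 − (0.0592/2)(−1.839) = +1.5344 V.
Finally ΔG = −nFE = −(2)(96500 C/mol)(+1.5344 V) = −296 kJ/mol.

−296 kJ/mol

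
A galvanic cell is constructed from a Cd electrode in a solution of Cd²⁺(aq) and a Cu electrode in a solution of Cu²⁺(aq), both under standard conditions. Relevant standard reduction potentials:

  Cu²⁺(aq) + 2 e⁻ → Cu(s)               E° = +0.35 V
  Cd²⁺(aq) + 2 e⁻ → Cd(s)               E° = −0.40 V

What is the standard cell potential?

The Cu²⁺/Cu couple has the higher E°, so Cu ion is reduced (cathode) and Cd is oxidized (anode).
E°cell = E°(cathode) − E°(anode) = +0.35 − (−0.40) = +0.75 V.

+0.75 V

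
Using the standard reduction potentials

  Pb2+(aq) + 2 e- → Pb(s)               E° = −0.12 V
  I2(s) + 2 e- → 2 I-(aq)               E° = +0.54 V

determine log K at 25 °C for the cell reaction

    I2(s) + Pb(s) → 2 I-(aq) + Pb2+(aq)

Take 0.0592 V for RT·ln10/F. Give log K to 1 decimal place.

The I₂/I⁻ couple is reduced (cathode); E°cell = +0.54 − (−0.12) = +0.66 V with n = 2.
At equilibrium E = 0, so log K = nE°cell / 0.0592 = (2)(+0.66) / 0.0592 = 22.3.

log K = 22.3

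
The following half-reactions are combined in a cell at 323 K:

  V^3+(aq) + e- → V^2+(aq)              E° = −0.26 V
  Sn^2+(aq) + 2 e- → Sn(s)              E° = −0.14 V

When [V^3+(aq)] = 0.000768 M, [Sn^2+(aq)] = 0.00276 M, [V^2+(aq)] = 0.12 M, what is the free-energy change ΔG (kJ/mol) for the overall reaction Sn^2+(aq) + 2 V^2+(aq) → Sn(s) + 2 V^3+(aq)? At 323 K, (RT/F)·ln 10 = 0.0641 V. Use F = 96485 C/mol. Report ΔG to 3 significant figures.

The standard cell potential is −0.14 − (−0.26) = +0.12 V, with n = 2 electrons in the balanced equation.
Q = [V^3+(aq)]^2 / ([Sn^2+(aq)]·[V^2+(aq)]^2) = 0.0148, so log Q = −1.829 and E = +0.12 − (0.0641/2)(−1.829) = +0.1786 V.
ΔG = −nFE = −(2)(96485)(+0.1786) J/mol = −34.5 kJ/mol.

−34.5 kJ/mol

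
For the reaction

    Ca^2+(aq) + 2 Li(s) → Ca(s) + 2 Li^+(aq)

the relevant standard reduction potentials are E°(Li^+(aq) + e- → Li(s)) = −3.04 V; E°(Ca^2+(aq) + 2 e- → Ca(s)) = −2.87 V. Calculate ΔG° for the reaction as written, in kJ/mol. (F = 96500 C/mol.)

In the reaction as written Ca^2+(aq) is reduced, so the Ca²⁺/Ca couple is the cathode and Li⁺/Li is the anode.
E°cell = −2.87 − (−3.04) = +0.17 V; balancing electrons gives n = 2.
ΔG° = −nFE°cell = −(2)(96500)(+0.17) J/mol = −32.8 kJ/mol.

−32.8 kJ/mol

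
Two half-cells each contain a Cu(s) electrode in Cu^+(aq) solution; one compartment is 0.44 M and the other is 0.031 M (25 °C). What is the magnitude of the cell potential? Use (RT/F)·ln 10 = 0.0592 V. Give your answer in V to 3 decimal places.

0.068 V

For a concentration cell E°cell = 0, since both electrodes use the same couple.
The compartment with the higher Cu^+(aq) concentration (0.44 M) acts as the cathode; ions are reduced there and produced at the dilute (0.031 M) anode.
With n = 1, Ecell = −(0.0592/1)·log([dilute]/[conc]) = −(0.0592/1)·log(0.031/0.44) = +0.068 V.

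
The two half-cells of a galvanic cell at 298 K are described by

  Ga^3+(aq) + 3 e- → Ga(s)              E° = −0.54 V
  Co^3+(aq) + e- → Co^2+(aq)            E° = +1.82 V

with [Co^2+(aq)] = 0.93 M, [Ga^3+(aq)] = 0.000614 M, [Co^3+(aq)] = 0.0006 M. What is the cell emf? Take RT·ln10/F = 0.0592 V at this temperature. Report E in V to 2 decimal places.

+2.23 V

Co³⁺/Co²⁺ is reduced (cathode, E° = +1.82 V) and Ga³⁺/Ga is oxidized (anode).
The standard potential is +1.82 − (−0.54) = +2.36 V and the balanced reaction transfers n = 3 electrons.
For the overall reaction 3 Co^3+(aq) + Ga(s) → 3 Co^2+(aq) + Ga^3+(aq), Q = ([Co^2+(aq)]^3·[Ga^3+(aq)]) / [Co^3+(aq)]^3 = 2.29×10^6, giving log Q = 6.359.
E = E° − (0.0592/n)·log Q = +2.36 − (0.0592/3)(6.359) = +2.23 V.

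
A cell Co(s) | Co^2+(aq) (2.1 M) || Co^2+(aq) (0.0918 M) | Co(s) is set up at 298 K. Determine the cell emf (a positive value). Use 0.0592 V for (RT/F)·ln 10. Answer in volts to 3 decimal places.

0.040 V

For a concentration cell E°cell = 0, since both electrodes use the same couple.
The compartment with the higher Co^2+(aq) concentration (2.1 M) acts as the cathode; ions are reduced there and produced at the dilute (0.0918 M) anode.
With n = 2, Ecell = −(0.0592/2)·log([dilute]/[conc]) = −(0.0592/2)·log(0.0918/2.1) = +0.040 V.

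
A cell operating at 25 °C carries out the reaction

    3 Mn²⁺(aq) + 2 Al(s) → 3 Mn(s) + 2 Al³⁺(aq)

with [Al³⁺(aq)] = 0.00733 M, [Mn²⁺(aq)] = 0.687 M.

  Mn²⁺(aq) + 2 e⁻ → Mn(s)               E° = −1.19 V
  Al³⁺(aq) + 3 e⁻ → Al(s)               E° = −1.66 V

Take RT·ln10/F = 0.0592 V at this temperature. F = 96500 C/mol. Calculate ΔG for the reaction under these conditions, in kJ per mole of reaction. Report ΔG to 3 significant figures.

The standard cell potential is −1.19 − (−1.66) = +0.47 V, with n = 6 electrons in the balanced equation.
Q = [Al³⁺(aq)]^2 / [Mn²⁺(aq)]^3 = 0.000166, so log Q = −3.781 and E = +0.47 − (0.0592/6)(−3.781) = +0.5073 V.
Finally ΔG = −nFE = −(6)(96500 C/mol)(+0.5073 V) = −294 kJ/mol.

−294 kJ/mol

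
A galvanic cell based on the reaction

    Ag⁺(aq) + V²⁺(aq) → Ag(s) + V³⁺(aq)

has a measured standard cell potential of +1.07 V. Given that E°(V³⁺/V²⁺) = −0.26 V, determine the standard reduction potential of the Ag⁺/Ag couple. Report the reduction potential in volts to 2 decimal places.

In the reaction as written the Ag⁺/Ag couple is reduced (cathode) and V³⁺/V²⁺ is oxidized (anode), so E°cell = E°(Ag⁺/Ag) − E°(V³⁺/V²⁺).
E°(Ag⁺/Ag) = E°cell + E°(anode) = +1.07 + (−0.26) = +0.81 V.

+0.81 V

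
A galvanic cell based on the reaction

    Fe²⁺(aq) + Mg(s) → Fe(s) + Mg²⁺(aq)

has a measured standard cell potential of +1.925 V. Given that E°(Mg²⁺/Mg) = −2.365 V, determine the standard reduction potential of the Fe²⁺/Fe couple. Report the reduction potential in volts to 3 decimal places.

In the reaction as written the Fe²⁺/Fe couple is reduced (cathode) and Mg²⁺/Mg is oxidized (anode), so E°cell = E°(Fe²⁺/Fe) − E°(Mg²⁺/Mg).
E°(Fe²⁺/Fe) = E°cell + E°(anode) = +1.925 + (−2.365) = −0.440 V.

−0.440 V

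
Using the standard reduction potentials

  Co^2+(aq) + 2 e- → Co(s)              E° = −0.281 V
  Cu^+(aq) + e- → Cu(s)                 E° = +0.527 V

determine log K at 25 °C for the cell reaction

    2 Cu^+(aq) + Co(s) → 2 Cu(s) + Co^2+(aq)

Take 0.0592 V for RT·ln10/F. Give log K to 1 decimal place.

The Cu⁺/Cu couple is reduced (cathode); E°cell = +0.527 − (−0.281) = +0.808 V with n = 2.
At equilibrium E = 0, so log K = nE°cell / 0.0592 = (2)(+0.808) / 0.0592 = 27.3.

log K = 27.3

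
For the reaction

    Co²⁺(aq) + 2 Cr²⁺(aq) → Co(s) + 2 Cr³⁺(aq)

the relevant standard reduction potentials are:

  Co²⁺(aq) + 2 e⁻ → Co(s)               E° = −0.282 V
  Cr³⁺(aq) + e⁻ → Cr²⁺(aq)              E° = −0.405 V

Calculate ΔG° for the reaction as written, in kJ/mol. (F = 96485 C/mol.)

−23.7 kJ/mol

In the reaction as written Co²⁺(aq) is reduced, so the Co²⁺/Co couple is the cathode and Cr³⁺/Cr²⁺ is the anode.
E°cell = −0.282 − (−0.405) = +0.123 V; balancing electrons gives n = 2.
ΔG° = −nFE°cell = −(2)(96485)(+0.123) J/mol = −23.7 kJ/mol.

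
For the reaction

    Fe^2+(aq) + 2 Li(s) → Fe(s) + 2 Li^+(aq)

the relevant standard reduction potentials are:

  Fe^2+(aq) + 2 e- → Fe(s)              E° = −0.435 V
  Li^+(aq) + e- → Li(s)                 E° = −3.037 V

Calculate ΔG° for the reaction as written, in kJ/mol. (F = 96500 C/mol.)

In the reaction as written Fe^2+(aq) is reduced, so the Fe²⁺/Fe couple is the cathode and Li⁺/Li is the anode.
E°cell = −0.435 − (−3.037) = +2.602 V; balancing electrons gives n = 2.
ΔG° = −nFE°cell = −(2)(96500)(+2.602) J/mol = −502 kJ/mol.

−502 kJ/mol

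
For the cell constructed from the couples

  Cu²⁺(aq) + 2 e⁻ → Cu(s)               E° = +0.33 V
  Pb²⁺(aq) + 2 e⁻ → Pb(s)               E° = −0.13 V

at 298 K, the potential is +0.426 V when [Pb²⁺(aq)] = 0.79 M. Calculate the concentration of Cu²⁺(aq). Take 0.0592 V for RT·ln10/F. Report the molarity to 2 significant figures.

The Cu²⁺/Cu couple has the larger reduction potential, so it is the cathode: E°cell = +0.33 − (−0.13) = +0.46 V and n = 2.
Since E = E° − (0.0592/n)·log Q, log Q = n(E° − E)/0.0592 = 1.149.
For Cu²⁺(aq) + Pb(s) → Cu(s) + Pb²⁺(aq), the reaction quotient is Q = [Pb²⁺(aq)] / [Cu²⁺(aq)].
Substituting the known concentrations and solving, log [Cu²⁺(aq)] = −1.251 and [Cu²⁺(aq)] = 0.056 M.

0.056 M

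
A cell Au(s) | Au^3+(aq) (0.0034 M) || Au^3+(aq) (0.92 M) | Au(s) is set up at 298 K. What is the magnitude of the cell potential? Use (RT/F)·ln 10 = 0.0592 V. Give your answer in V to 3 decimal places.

0.048 V

For a concentration cell E°cell = 0, since both electrodes use the same couple.
The compartment with the higher Au^3+(aq) concentration (0.92 M) acts as the cathode; ions are reduced there and produced at the dilute (0.0034 M) anode.
With n = 3, Ecell = −(0.0592/3)·log([dilute]/[conc]) = −(0.0592/3)·log(0.0034/0.92) = +0.048 V.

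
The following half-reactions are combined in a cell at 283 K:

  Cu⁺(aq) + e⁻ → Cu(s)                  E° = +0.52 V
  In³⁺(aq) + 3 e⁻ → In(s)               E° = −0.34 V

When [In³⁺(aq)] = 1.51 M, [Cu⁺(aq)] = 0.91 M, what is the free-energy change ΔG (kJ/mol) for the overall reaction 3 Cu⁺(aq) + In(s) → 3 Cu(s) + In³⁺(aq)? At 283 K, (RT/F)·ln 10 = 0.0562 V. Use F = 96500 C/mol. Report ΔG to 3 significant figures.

−247 kJ/mol

The standard cell potential is +0.52 − (−0.34) = +0.86 V, with n = 3 electrons in the balanced equation.
Q = [In³⁺(aq)] / [Cu⁺(aq)]^3 = 2, so log Q = 0.302 and E = +0.86 − (0.0562/3)(0.302) = +0.8543 V.
Finally ΔG = −nFE = −(3)(96500 C/mol)(+0.8543 V) = −247 kJ/mol.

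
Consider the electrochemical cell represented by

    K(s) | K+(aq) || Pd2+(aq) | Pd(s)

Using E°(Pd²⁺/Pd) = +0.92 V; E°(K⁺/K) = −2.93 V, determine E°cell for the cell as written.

+3.85 V

By convention the left-hand electrode in cell notation is the anode (oxidation) and the right-hand electrode is the cathode (reduction).
E°cell = E°(right) − E°(left) = +0.92 − (−2.93) = +3.85 V.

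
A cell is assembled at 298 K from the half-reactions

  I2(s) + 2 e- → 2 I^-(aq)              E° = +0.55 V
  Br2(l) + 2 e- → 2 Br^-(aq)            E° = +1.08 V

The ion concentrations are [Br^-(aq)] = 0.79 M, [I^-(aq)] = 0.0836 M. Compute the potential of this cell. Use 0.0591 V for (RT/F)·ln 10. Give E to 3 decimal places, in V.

+0.472 V

Since E°(Br₂/Br⁻) > E°(I₂/I⁻), Br₂/Br⁻ serves as the cathode.
E°cell = E°cat − E°an = +1.08 − (+0.55) = +0.53 V; n = 2.
For the overall reaction Br2(l) + 2 I^-(aq) → 2 Br^-(aq) + I2(s), Q = [Br^-(aq)]^2 / [I^-(aq)]^2 = 89.3, giving log Q = 1.951.
By the Nernst equation, E = +0.53 − (0.0591/2)·(1.951) = +0.472 V.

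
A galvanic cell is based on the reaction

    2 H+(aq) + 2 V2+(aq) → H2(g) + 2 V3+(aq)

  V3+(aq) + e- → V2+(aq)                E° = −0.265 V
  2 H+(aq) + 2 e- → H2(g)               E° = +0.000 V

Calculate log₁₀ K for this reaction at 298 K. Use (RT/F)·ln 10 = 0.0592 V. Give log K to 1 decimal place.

The 2H⁺/H₂ couple is reduced (cathode); E°cell = +0.000 − (−0.265) = +0.265 V with n = 2.
At equilibrium E = 0, so log K = nE°cell / 0.0592 = (2)(+0.265) / 0.0592 = 9.0.

log K = 9.0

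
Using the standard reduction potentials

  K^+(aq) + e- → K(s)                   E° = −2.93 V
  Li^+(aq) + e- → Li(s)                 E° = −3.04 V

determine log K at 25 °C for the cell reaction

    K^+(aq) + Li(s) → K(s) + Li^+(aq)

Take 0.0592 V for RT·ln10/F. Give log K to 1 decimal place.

The K⁺/K couple is reduced (cathode); E°cell = −2.93 − (−3.04) = +0.11 V with n = 1.
At equilibrium E = 0, so log K = nE°cell / 0.0592 = (1)(+0.11) / 0.0592 = 1.9.

log K = 1.9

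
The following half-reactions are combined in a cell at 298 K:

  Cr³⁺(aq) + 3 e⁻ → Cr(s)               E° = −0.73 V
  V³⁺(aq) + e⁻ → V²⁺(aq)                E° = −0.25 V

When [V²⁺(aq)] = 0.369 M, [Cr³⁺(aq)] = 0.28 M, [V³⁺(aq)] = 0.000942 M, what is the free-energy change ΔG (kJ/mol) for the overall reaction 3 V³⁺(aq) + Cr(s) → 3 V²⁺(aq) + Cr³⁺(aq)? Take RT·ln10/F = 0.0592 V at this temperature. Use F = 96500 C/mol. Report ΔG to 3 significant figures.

The standard cell potential is −0.25 − (−0.73) = +0.48 V, with n = 3 electrons in the balanced equation.
Here Q = ([V²⁺(aq)]^3·[Cr³⁺(aq)]) / [V³⁺(aq)]^3 = 1.68×10^7 (log Q = 7.226), giving E = +0.48 − (0.0592/3)·(7.226) = +0.3374 V.
ΔG = −nFE = −(3)(96500)(+0.3374) J/mol = −97.7 kJ/mol.

−97.7 kJ/mol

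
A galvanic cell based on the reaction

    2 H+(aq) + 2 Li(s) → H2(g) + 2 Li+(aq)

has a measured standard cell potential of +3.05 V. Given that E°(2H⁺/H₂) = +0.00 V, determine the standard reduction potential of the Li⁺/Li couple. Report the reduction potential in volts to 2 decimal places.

−3.05 V

In the reaction as written the 2H⁺/H₂ couple is reduced (cathode) and Li⁺/Li is oxidized (anode), so E°cell = E°(2H⁺/H₂) − E°(Li⁺/Li).
E°(Li⁺/Li) = E°(cathode) − E°cell = +0.00 − (+3.05) = −3.05 V.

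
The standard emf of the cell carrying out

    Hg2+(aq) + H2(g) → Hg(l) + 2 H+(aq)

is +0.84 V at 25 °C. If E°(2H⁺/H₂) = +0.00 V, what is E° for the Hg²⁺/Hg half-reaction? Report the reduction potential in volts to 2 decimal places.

In the reaction as written the Hg²⁺/Hg couple is reduced (cathode) and 2H⁺/H₂ is oxidized (anode), so E°cell = E°(Hg²⁺/Hg) − E°(2H⁺/H₂).
E°(Hg²⁺/Hg) = E°cell + E°(anode) = +0.84 + (+0.00) = +0.84 V.

+0.84 V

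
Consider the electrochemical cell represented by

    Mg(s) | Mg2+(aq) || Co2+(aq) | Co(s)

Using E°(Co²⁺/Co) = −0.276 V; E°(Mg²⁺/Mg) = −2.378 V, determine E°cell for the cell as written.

+2.102 V

By convention the left-hand electrode in cell notation is the anode (oxidation) and the right-hand electrode is the cathode (reduction).
E°cell = E°(right) − E°(left) = −0.276 − (−2.378) = +2.102 V.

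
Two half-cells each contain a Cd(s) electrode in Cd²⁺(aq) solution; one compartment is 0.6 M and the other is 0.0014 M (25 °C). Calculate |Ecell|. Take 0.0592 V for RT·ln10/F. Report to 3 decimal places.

For a concentration cell E°cell = 0, since both electrodes use the same couple.
The compartment with the higher Cd²⁺(aq) concentration (0.6 M) acts as the cathode; ions are reduced there and produced at the dilute (0.0014 M) anode.
With n = 2, Ecell = −(0.0592/2)·log([dilute]/[conc]) = −(0.0592/2)·log(0.0014/0.6) = +0.078 V.

0.078 V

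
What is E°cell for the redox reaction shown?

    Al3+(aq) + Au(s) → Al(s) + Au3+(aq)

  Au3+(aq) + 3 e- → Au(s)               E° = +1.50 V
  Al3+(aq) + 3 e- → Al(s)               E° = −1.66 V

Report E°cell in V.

−3.16 V

In the reaction as written, Al3+(aq) is reduced (cathode) and Au3+(aq) is produced by oxidation at the anode.
E°cell = E°(cathode) − E°(anode) = −1.66 − (+1.50) = −3.16 V.
The negative E°cell means the reaction is non-spontaneous in the direction written.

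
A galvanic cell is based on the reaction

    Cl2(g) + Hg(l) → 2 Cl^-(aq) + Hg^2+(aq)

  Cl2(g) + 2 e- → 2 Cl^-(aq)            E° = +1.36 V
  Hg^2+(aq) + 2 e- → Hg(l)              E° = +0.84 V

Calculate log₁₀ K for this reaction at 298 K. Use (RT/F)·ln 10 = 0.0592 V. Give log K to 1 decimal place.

log K = 17.6

The Cl₂/Cl⁻ couple is reduced (cathode); E°cell = +1.36 − (+0.84) = +0.52 V with n = 2.
At equilibrium E = 0, so log K = nE°cell / 0.0592 = (2)(+0.52) / 0.0592 = 17.6.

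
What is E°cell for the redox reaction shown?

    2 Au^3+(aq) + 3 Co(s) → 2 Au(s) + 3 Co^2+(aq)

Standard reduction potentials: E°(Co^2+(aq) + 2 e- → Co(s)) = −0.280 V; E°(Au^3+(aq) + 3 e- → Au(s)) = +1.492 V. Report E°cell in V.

In the reaction as written, Au^3+(aq) is reduced (cathode) and Co^2+(aq) is produced by oxidation at the anode.
E°cell = E°(cathode) − E°(anode) = +1.492 − (−0.280) = +1.772 V.

+1.772 V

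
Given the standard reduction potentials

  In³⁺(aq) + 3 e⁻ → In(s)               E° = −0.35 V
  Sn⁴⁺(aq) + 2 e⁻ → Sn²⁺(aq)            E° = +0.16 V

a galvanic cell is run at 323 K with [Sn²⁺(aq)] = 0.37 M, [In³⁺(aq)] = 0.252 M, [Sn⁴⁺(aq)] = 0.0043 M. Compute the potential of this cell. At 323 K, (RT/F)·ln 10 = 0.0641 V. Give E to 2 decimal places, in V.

Sn⁴⁺/Sn²⁺ is reduced (cathode, E° = +0.16 V) and In³⁺/In is oxidized (anode).
E°cell = E°cat − E°an = +0.16 − (−0.35) = +0.51 V; n = 6.
For the overall reaction 3 Sn⁴⁺(aq) + 2 In(s) → 3 Sn²⁺(aq) + 2 In³⁺(aq), Q = ([Sn²⁺(aq)]^3·[In³⁺(aq)]^2) / [Sn⁴⁺(aq)]^3 = 4.05×10^4, giving log Q = 4.607.
Applying E = E° − (RT ln10/nF)·log Q gives +0.51 − (0.0641/6)(4.607) = +0.46 V.

+0.46 V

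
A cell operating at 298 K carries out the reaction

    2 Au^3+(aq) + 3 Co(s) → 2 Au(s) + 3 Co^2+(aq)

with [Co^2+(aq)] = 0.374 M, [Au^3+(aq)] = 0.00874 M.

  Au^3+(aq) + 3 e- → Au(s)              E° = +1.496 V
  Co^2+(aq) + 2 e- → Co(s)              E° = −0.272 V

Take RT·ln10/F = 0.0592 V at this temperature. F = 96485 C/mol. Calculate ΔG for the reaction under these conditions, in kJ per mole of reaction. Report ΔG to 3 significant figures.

−1010 kJ/mol

E°cell = +1.496 − (−0.272) = +1.768 V; the balanced reaction transfers n = 6 electrons.
Here Q = [Co^2+(aq)]^3 / [Au^3+(aq)]^2 = 685 (log Q = 2.836), giving E = +1.768 − (0.0592/6)·(2.836) = +1.7400 V.
Then ΔG = −nFE = −6 × 96485 × +1.7400 J/mol = −1010 kJ/mol.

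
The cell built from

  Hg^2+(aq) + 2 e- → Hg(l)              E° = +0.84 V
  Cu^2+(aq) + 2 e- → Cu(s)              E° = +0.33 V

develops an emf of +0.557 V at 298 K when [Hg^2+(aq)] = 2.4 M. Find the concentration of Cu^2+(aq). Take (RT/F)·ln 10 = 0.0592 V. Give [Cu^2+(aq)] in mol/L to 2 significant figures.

0.062 M

Hg²⁺/Hg is the cathode (higher E°); E°cell = +0.84 − (+0.33) = +0.51 V with n = 2.
Rearranging E = E° − (0.0592/n)·log Q gives log Q = 2(+0.51 − (+0.557))/0.0592 = −1.588.
Balancing electrons gives Hg^2+(aq) + Cu(s) → Hg(l) + Cu^2+(aq); thus Q = [Cu^2+(aq)] / [Hg^2+(aq)].
Isolating [Cu^2+(aq)] in Q = 10^{−1.588} yields log [Cu^2+(aq)] = −1.208, i.e. 0.062 M.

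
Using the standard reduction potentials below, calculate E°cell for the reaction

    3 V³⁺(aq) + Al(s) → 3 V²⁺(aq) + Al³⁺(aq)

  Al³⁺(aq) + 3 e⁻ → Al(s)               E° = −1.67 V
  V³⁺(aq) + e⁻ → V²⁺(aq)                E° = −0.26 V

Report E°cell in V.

+1.41 V

In the reaction as written, V³⁺(aq) is reduced (cathode) and Al³⁺(aq) is produced by oxidation at the anode.
E°cell = E°(cathode) − E°(anode) = −0.26 − (−1.67) = +1.41 V.
The positive value indicates the reaction is spontaneous as written.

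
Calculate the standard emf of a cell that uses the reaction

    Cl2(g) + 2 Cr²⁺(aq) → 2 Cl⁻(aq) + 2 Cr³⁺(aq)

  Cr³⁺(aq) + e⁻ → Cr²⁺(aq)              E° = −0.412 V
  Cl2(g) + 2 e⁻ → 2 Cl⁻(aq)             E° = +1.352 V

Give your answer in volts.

+1.764 V

Cl2(g) gains electrons, so the Cl₂/Cl⁻ couple is the cathode; the Cr³⁺/Cr²⁺ couple is the anode.
E°cell = E°(cathode) − E°(anode) = +1.352 − (−0.412) = +1.764 V.
The positive value indicates the reaction is spontaneous as written.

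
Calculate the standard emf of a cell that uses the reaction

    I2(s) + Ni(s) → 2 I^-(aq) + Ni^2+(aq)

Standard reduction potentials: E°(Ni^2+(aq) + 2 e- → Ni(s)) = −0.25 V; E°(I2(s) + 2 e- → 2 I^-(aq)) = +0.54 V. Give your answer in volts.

+0.79 V

I2(s) gains electrons, so the I₂/I⁻ couple is the cathode; the Ni²⁺/Ni couple is the anode.
E°cell = E°(cathode) − E°(anode) = +0.54 − (−0.25) = +0.79 V.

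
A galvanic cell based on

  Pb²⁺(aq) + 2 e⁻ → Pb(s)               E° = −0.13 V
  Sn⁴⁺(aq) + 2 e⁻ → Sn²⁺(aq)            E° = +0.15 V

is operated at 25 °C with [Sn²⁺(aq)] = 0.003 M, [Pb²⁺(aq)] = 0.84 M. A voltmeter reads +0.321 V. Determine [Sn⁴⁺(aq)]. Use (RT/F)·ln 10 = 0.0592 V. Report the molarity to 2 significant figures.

Sn⁴⁺/Sn²⁺ is the cathode (higher E°); E°cell = +0.15 − (−0.13) = +0.28 V with n = 2.
Since E = E° − (0.0592/n)·log Q, log Q = n(E° − E)/0.0592 = −1.385.
For Sn⁴⁺(aq) + Pb(s) → Sn²⁺(aq) + Pb²⁺(aq), the reaction quotient is Q = ([Sn²⁺(aq)]·[Pb²⁺(aq)]) / [Sn⁴⁺(aq)].
Isolating [Sn⁴⁺(aq)] in Q = 10^{−1.385} yields log [Sn⁴⁺(aq)] = −1.214, i.e. 0.061 M.

0.061 M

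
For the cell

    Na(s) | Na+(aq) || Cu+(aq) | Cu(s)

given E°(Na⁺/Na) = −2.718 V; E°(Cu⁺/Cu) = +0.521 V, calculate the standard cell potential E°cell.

+3.239 V

By convention the left-hand electrode in cell notation is the anode (oxidation) and the right-hand electrode is the cathode (reduction).
E°cell = E°(right) − E°(left) = +0.521 − (−2.718) = +3.239 V.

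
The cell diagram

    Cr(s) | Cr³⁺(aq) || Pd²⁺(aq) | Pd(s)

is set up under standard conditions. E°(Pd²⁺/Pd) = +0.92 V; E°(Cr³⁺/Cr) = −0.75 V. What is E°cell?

By convention the left-hand electrode in cell notation is the anode (oxidation) and the right-hand electrode is the cathode (reduction).
E°cell = E°(right) − E°(left) = +0.92 − (−0.75) = +1.67 V.

+1.67 V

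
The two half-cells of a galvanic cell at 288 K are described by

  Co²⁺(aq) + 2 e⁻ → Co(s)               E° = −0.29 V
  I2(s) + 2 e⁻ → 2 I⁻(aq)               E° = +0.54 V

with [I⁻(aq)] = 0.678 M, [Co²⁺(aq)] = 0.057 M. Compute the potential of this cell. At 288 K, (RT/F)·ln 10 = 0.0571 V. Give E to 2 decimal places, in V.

Since E°(I₂/I⁻) > E°(Co²⁺/Co), I₂/I⁻ serves as the cathode.
E°cell = +0.54 − (−0.29) = +0.83 V, with n = 2 electrons transferred.
For the overall reaction I2(s) + Co(s) → 2 I⁻(aq) + Co²⁺(aq), Q = [I⁻(aq)]^2·[Co²⁺(aq)] = 0.0262, giving log Q = −1.582.
E = E° − (0.0571/n)·log Q = +0.83 − (0.0571/2)(−1.582) = +0.88 V.

+0.88 V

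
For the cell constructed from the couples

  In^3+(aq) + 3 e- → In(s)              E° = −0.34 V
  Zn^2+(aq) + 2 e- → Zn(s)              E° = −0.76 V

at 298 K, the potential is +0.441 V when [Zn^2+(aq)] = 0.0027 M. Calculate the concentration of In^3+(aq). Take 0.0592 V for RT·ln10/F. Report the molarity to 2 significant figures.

0.0016 M

The In³⁺/In couple has the larger reduction potential, so it is the cathode: E°cell = −0.34 − (−0.76) = +0.42 V and n = 6.
Since E = E° − (0.0592/n)·log Q, log Q = n(E° − E)/0.0592 = −2.128.
Balancing electrons gives 2 In^3+(aq) + 3 Zn(s) → 2 In(s) + 3 Zn^2+(aq); thus Q = [Zn^2+(aq)]^3 / [In^3+(aq)]^2.
Substituting the known concentrations and solving, log [In^3+(aq)] = −2.789 and [In^3+(aq)] = 0.0016 M.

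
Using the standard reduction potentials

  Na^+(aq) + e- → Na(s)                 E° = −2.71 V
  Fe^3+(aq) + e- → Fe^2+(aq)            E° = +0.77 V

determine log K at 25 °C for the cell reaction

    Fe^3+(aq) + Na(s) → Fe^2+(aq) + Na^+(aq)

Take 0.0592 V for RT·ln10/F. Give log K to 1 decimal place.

log K = 58.8

The Fe³⁺/Fe²⁺ couple is reduced (cathode); E°cell = +0.77 − (−2.71) = +3.48 V with n = 1.
At equilibrium E = 0, so log K = nE°cell / 0.0592 = (1)(+3.48) / 0.0592 = 58.8.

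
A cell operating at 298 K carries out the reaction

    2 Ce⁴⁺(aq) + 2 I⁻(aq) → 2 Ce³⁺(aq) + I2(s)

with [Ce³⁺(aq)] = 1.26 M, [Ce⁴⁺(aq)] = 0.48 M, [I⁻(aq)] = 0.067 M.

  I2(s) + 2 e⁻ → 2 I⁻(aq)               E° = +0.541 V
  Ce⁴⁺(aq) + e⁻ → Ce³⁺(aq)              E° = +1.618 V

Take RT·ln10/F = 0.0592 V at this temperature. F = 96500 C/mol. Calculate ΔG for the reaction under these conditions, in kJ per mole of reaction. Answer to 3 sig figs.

With Ce⁴⁺/Ce³⁺ reduced at the cathode, E°cell = +1.618 − (+0.541) = +1.077 V and n = 2.
Here Q = [Ce³⁺(aq)]^2 / ([Ce⁴⁺(aq)]^2·[I⁻(aq)]^2) = 1.54×10^3 (log Q = 3.186), giving E = +1.077 − (0.0592/2)·(3.186) = +0.9827 V.
Finally ΔG = −nFE = −(2)(96500 C/mol)(+0.9827 V) = −190 kJ/mol.

−190 kJ/mol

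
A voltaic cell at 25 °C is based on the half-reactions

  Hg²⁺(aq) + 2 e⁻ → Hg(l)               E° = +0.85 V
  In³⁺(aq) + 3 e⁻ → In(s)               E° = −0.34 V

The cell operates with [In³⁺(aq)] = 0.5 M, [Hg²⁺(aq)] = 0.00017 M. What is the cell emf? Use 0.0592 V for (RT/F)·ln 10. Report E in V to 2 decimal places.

+1.08 V

Since E°(Hg²⁺/Hg) > E°(In³⁺/In), Hg²⁺/Hg serves as the cathode.
The standard potential is +0.85 − (−0.34) = +1.19 V and the balanced reaction transfers n = 6 electrons.
Balancing gives 3 Hg²⁺(aq) + 2 In(s) → 3 Hg(l) + 2 In³⁺(aq); hence Q = [In³⁺(aq)]^2 / [Hg²⁺(aq)]^3 = 5.09×10^10 (log Q = 10.707).
Applying E = E° − (RT ln10/nF)·log Q gives +1.19 − (0.0592/6)(10.707) = +1.08 V.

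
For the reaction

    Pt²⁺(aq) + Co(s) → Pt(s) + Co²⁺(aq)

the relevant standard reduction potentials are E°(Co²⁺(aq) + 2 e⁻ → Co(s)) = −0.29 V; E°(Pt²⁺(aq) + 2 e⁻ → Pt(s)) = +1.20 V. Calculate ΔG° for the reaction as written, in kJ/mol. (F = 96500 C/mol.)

−288 kJ/mol

In the reaction as written Pt²⁺(aq) is reduced, so the Pt²⁺/Pt couple is the cathode and Co²⁺/Co is the anode.
E°cell = +1.20 − (−0.29) = +1.49 V; balancing electrons gives n = 2.
ΔG° = −nFE°cell = −(2)(96500)(+1.49) J/mol = −288 kJ/mol.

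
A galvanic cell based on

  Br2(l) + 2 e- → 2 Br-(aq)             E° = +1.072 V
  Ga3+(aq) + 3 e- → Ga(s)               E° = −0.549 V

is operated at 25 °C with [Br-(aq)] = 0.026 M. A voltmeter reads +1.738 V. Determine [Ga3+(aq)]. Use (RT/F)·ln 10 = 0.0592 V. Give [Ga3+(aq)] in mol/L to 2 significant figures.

Br₂/Br⁻ is the cathode (higher E°); E°cell = +1.072 − (−0.549) = +1.621 V with n = 6.
From the Nernst equation, log Q = n(E° − E)/0.0592 = 6·(+1.621 − (+1.738))/0.0592 = −11.858.
For 3 Br2(l) + 2 Ga(s) → 6 Br-(aq) + 2 Ga3+(aq), the reaction quotient is Q = [Br-(aq)]^6·[Ga3+(aq)]^2.
Isolating [Ga3+(aq)] in Q = 10^{−11.858} yields log [Ga3+(aq)] = −1.174, i.e. 0.067 M.

0.067 M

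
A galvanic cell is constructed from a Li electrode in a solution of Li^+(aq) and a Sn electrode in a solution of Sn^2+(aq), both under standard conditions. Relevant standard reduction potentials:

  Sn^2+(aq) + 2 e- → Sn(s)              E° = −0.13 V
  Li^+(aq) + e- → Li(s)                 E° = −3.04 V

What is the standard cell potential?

The Sn²⁺/Sn couple has the higher E°, so Sn ion is reduced (cathode) and Li is oxidized (anode).
E°cell = E°(cathode) − E°(anode) = −0.13 − (−3.04) = +2.91 V.

+2.91 V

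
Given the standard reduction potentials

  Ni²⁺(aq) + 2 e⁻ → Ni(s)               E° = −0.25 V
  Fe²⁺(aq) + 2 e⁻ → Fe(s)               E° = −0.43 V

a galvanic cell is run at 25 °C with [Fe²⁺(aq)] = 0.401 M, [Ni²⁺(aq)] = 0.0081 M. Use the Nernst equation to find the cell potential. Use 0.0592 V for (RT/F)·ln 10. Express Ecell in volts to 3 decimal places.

Since E°(Ni²⁺/Ni) > E°(Fe²⁺/Fe), Ni²⁺/Ni serves as the cathode.
E°cell = −0.25 − (−0.43) = +0.18 V, with n = 2 electrons transferred.
For the overall reaction Ni²⁺(aq) + Fe(s) → Ni(s) + Fe²⁺(aq), Q = [Fe²⁺(aq)] / [Ni²⁺(aq)] = 49.5, giving log Q = 1.695.
Applying E = E° − (RT ln10/nF)·log Q gives +0.18 − (0.0592/2)(1.695) = +0.130 V.

+0.130 V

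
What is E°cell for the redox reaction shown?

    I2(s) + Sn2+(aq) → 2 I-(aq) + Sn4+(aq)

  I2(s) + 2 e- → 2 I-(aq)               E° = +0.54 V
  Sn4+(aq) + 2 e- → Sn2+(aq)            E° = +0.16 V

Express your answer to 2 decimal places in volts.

+0.38 V

I2(s) gains electrons, so the I₂/I⁻ couple is the cathode; the Sn⁴⁺/Sn²⁺ couple is the anode.
E°cell = E°(cathode) − E°(anode) = +0.54 − (+0.16) = +0.38 V.
The positive value indicates the reaction is spontaneous as written.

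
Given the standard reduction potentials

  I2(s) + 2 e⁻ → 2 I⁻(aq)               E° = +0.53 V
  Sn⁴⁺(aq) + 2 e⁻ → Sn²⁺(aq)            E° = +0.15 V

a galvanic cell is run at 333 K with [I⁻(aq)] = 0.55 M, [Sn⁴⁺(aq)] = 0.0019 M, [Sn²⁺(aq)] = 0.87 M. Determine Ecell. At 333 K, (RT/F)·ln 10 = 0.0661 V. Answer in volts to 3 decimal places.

The I₂/I⁻ couple has the more positive E°, so it is the cathode; Sn⁴⁺/Sn²⁺ is the anode.
E°cell = +0.53 − (+0.15) = +0.38 V, with n = 2 electrons transferred.
The balanced reaction is I2(s) + Sn²⁺(aq) → 2 I⁻(aq) + Sn⁴⁺(aq), so Q = ([I⁻(aq)]^2·[Sn⁴⁺(aq)]) / [Sn²⁺(aq)] = 0.000661 and log Q = −3.180.
E = E° − (0.0661/n)·log Q = +0.38 − (0.0661/2)(−3.180) = +0.485 V.

+0.485 V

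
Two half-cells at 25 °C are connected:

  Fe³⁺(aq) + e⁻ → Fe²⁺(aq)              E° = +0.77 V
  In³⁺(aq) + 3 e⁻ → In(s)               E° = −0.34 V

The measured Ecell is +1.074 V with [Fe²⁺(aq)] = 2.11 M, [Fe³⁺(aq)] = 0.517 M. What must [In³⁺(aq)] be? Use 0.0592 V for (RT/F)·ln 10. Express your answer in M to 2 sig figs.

The Fe³⁺/Fe²⁺ couple has the larger reduction potential, so it is the cathode: E°cell = +0.77 − (−0.34) = +1.11 V and n = 3.
Since E = E° − (0.0592/n)·log Q, log Q = n(E° − E)/0.0592 = 1.824.
Balancing electrons gives 3 Fe³⁺(aq) + In(s) → 3 Fe²⁺(aq) + In³⁺(aq); thus Q = ([Fe²⁺(aq)]^3·[In³⁺(aq)]) / [Fe³⁺(aq)]^3.
Isolating [In³⁺(aq)] in Q = 10^{1.824} yields log [In³⁺(aq)] = −0.008, i.e. 0.98 M.

0.98 M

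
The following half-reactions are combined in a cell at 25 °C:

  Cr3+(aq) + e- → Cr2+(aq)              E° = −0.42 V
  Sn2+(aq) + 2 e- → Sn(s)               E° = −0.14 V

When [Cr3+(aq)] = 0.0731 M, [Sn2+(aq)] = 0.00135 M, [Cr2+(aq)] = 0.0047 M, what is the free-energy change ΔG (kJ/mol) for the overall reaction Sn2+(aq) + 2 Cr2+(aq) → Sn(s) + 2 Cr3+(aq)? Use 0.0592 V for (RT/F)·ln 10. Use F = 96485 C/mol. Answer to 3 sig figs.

The standard cell potential is −0.14 − (−0.42) = +0.28 V, with n = 2 electrons in the balanced equation.
Here Q = [Cr3+(aq)]^2 / ([Sn2+(aq)]·[Cr2+(aq)]^2) = 1.79×10^5 (log Q = 5.253), giving E = +0.28 − (0.0592/2)·(5.253) = +0.1245 V.
ΔG = −nFE = −(2)(96485)(+0.1245) J/mol = −24.0 kJ/mol.

−24.0 kJ/mol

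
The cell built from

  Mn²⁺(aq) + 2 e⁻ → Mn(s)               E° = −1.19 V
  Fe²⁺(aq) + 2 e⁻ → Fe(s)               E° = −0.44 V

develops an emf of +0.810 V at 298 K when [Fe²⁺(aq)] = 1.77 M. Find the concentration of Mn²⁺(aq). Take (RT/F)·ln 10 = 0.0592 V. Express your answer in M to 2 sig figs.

With Fe²⁺/Fe at the cathode and Mn²⁺/Mn at the anode, E°cell = −0.44 − (−1.19) = +0.75 V (n = 2).
From the Nernst equation, log Q = n(E° − E)/0.0592 = 2·(+0.75 − (+0.810))/0.0592 = −2.027.
The balanced reaction is Fe²⁺(aq) + Mn(s) → Fe(s) + Mn²⁺(aq), so Q = [Mn²⁺(aq)] / [Fe²⁺(aq)].
Substituting the known concentrations and solving, log [Mn²⁺(aq)] = −1.779 and [Mn²⁺(aq)] = 0.017 M.

0.017 M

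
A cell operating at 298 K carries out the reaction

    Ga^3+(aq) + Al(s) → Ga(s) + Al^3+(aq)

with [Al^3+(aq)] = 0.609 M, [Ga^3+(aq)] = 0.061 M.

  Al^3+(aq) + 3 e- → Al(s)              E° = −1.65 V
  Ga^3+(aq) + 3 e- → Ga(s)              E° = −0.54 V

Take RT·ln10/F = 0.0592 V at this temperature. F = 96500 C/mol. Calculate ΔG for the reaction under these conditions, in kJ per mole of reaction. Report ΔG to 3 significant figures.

−316 kJ/mol

The standard cell potential is −0.54 − (−1.65) = +1.11 V, with n = 3 electrons in the balanced equation.
Here Q = [Al^3+(aq)] / [Ga^3+(aq)] = 9.98 (log Q = 0.999), giving E = +1.11 − (0.0592/3)·(0.999) = +1.0903 V.
ΔG = −nFE = −(3)(96500)(+1.0903) J/mol = −316 kJ/mol.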